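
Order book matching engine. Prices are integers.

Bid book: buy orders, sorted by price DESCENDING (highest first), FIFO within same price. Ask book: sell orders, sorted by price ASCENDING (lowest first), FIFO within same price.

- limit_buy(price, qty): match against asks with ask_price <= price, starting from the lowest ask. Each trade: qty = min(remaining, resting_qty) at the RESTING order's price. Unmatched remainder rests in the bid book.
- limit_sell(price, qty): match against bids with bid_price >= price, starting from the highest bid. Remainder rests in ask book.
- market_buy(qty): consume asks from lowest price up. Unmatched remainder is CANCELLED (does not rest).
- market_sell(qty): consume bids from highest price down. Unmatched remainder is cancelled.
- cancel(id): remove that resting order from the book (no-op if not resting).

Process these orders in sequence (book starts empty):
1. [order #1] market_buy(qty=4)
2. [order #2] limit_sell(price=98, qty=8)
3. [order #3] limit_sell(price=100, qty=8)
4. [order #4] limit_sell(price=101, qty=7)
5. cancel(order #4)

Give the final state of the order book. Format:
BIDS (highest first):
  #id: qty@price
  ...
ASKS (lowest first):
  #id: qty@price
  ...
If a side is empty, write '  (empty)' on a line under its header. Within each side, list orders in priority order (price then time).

Answer: BIDS (highest first):
  (empty)
ASKS (lowest first):
  #2: 8@98
  #3: 8@100

Derivation:
After op 1 [order #1] market_buy(qty=4): fills=none; bids=[-] asks=[-]
After op 2 [order #2] limit_sell(price=98, qty=8): fills=none; bids=[-] asks=[#2:8@98]
After op 3 [order #3] limit_sell(price=100, qty=8): fills=none; bids=[-] asks=[#2:8@98 #3:8@100]
After op 4 [order #4] limit_sell(price=101, qty=7): fills=none; bids=[-] asks=[#2:8@98 #3:8@100 #4:7@101]
After op 5 cancel(order #4): fills=none; bids=[-] asks=[#2:8@98 #3:8@100]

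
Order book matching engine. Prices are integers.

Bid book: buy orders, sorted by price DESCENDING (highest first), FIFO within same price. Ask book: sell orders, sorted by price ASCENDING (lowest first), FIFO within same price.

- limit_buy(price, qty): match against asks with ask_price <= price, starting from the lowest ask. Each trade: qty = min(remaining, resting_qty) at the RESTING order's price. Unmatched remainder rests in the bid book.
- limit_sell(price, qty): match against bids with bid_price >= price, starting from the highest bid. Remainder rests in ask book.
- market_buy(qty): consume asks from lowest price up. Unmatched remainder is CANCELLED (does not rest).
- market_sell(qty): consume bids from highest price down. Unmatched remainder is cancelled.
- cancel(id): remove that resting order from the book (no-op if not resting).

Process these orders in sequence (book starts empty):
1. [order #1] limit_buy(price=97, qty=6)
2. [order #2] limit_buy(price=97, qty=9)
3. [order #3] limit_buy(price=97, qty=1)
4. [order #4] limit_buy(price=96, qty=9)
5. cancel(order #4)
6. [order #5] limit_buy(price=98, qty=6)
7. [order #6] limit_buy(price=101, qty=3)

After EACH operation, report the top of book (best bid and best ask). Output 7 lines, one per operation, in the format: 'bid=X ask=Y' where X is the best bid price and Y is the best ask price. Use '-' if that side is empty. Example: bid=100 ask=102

Answer: bid=97 ask=-
bid=97 ask=-
bid=97 ask=-
bid=97 ask=-
bid=97 ask=-
bid=98 ask=-
bid=101 ask=-

Derivation:
After op 1 [order #1] limit_buy(price=97, qty=6): fills=none; bids=[#1:6@97] asks=[-]
After op 2 [order #2] limit_buy(price=97, qty=9): fills=none; bids=[#1:6@97 #2:9@97] asks=[-]
After op 3 [order #3] limit_buy(price=97, qty=1): fills=none; bids=[#1:6@97 #2:9@97 #3:1@97] asks=[-]
After op 4 [order #4] limit_buy(price=96, qty=9): fills=none; bids=[#1:6@97 #2:9@97 #3:1@97 #4:9@96] asks=[-]
After op 5 cancel(order #4): fills=none; bids=[#1:6@97 #2:9@97 #3:1@97] asks=[-]
After op 6 [order #5] limit_buy(price=98, qty=6): fills=none; bids=[#5:6@98 #1:6@97 #2:9@97 #3:1@97] asks=[-]
After op 7 [order #6] limit_buy(price=101, qty=3): fills=none; bids=[#6:3@101 #5:6@98 #1:6@97 #2:9@97 #3:1@97] asks=[-]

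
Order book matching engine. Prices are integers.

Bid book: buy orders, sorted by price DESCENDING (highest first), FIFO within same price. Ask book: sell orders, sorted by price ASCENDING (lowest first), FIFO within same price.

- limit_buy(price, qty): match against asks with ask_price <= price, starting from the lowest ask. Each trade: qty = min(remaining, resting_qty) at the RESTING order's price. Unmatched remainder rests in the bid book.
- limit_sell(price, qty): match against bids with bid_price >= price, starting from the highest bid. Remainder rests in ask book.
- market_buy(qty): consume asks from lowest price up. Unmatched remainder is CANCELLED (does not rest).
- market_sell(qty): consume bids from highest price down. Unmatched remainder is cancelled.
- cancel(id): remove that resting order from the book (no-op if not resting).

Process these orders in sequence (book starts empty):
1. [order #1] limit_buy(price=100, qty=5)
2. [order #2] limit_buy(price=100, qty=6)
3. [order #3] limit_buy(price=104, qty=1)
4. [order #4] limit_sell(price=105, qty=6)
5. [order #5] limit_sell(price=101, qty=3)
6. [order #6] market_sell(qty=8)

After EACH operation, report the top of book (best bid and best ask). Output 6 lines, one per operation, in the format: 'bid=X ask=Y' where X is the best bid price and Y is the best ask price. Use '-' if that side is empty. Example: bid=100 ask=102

After op 1 [order #1] limit_buy(price=100, qty=5): fills=none; bids=[#1:5@100] asks=[-]
After op 2 [order #2] limit_buy(price=100, qty=6): fills=none; bids=[#1:5@100 #2:6@100] asks=[-]
After op 3 [order #3] limit_buy(price=104, qty=1): fills=none; bids=[#3:1@104 #1:5@100 #2:6@100] asks=[-]
After op 4 [order #4] limit_sell(price=105, qty=6): fills=none; bids=[#3:1@104 #1:5@100 #2:6@100] asks=[#4:6@105]
After op 5 [order #5] limit_sell(price=101, qty=3): fills=#3x#5:1@104; bids=[#1:5@100 #2:6@100] asks=[#5:2@101 #4:6@105]
After op 6 [order #6] market_sell(qty=8): fills=#1x#6:5@100 #2x#6:3@100; bids=[#2:3@100] asks=[#5:2@101 #4:6@105]

Answer: bid=100 ask=-
bid=100 ask=-
bid=104 ask=-
bid=104 ask=105
bid=100 ask=101
bid=100 ask=101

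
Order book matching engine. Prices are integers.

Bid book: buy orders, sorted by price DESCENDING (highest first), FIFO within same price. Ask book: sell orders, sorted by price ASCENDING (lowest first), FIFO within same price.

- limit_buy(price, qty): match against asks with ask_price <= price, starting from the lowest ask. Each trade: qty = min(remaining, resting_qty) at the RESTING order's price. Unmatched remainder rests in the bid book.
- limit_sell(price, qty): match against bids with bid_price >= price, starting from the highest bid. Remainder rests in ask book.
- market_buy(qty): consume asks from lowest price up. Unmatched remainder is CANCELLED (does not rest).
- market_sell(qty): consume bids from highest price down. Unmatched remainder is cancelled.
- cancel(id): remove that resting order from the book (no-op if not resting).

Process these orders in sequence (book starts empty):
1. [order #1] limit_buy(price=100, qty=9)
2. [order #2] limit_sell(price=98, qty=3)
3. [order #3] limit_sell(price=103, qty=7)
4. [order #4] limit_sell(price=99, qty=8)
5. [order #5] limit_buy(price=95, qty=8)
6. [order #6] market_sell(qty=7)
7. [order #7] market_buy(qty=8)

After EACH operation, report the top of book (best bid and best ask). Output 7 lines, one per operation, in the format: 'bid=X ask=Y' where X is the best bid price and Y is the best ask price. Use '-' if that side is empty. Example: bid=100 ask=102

After op 1 [order #1] limit_buy(price=100, qty=9): fills=none; bids=[#1:9@100] asks=[-]
After op 2 [order #2] limit_sell(price=98, qty=3): fills=#1x#2:3@100; bids=[#1:6@100] asks=[-]
After op 3 [order #3] limit_sell(price=103, qty=7): fills=none; bids=[#1:6@100] asks=[#3:7@103]
After op 4 [order #4] limit_sell(price=99, qty=8): fills=#1x#4:6@100; bids=[-] asks=[#4:2@99 #3:7@103]
After op 5 [order #5] limit_buy(price=95, qty=8): fills=none; bids=[#5:8@95] asks=[#4:2@99 #3:7@103]
After op 6 [order #6] market_sell(qty=7): fills=#5x#6:7@95; bids=[#5:1@95] asks=[#4:2@99 #3:7@103]
After op 7 [order #7] market_buy(qty=8): fills=#7x#4:2@99 #7x#3:6@103; bids=[#5:1@95] asks=[#3:1@103]

Answer: bid=100 ask=-
bid=100 ask=-
bid=100 ask=103
bid=- ask=99
bid=95 ask=99
bid=95 ask=99
bid=95 ask=103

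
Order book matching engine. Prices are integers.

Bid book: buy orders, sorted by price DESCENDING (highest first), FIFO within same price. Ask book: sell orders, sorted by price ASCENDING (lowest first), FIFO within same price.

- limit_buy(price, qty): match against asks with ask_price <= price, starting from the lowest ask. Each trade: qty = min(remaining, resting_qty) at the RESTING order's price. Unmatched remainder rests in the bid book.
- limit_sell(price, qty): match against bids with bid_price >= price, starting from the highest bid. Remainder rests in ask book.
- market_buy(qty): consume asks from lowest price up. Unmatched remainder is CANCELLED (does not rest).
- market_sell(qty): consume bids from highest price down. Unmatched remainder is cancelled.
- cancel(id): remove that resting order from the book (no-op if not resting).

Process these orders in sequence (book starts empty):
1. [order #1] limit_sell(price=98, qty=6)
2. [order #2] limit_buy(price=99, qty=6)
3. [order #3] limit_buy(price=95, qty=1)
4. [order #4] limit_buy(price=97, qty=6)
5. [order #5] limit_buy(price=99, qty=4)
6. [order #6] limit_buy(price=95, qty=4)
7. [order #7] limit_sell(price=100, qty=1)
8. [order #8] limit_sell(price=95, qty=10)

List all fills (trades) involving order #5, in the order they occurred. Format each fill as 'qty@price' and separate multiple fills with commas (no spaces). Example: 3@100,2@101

Answer: 4@99

Derivation:
After op 1 [order #1] limit_sell(price=98, qty=6): fills=none; bids=[-] asks=[#1:6@98]
After op 2 [order #2] limit_buy(price=99, qty=6): fills=#2x#1:6@98; bids=[-] asks=[-]
After op 3 [order #3] limit_buy(price=95, qty=1): fills=none; bids=[#3:1@95] asks=[-]
After op 4 [order #4] limit_buy(price=97, qty=6): fills=none; bids=[#4:6@97 #3:1@95] asks=[-]
After op 5 [order #5] limit_buy(price=99, qty=4): fills=none; bids=[#5:4@99 #4:6@97 #3:1@95] asks=[-]
After op 6 [order #6] limit_buy(price=95, qty=4): fills=none; bids=[#5:4@99 #4:6@97 #3:1@95 #6:4@95] asks=[-]
After op 7 [order #7] limit_sell(price=100, qty=1): fills=none; bids=[#5:4@99 #4:6@97 #3:1@95 #6:4@95] asks=[#7:1@100]
After op 8 [order #8] limit_sell(price=95, qty=10): fills=#5x#8:4@99 #4x#8:6@97; bids=[#3:1@95 #6:4@95] asks=[#7:1@100]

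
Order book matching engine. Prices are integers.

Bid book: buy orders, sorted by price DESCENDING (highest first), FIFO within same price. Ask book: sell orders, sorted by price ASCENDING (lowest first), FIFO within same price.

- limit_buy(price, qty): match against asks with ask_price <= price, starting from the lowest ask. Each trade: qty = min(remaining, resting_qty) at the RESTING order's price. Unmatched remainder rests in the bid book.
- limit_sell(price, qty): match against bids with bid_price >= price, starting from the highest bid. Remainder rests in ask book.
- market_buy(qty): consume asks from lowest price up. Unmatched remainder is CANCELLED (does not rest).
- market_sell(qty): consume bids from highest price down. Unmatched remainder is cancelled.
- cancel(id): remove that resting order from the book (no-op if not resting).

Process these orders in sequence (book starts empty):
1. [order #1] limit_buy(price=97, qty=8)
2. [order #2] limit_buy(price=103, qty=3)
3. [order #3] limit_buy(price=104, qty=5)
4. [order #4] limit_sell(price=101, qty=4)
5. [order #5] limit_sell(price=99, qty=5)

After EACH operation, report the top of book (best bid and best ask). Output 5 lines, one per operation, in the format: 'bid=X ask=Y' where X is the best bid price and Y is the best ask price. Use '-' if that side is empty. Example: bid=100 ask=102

Answer: bid=97 ask=-
bid=103 ask=-
bid=104 ask=-
bid=104 ask=-
bid=97 ask=99

Derivation:
After op 1 [order #1] limit_buy(price=97, qty=8): fills=none; bids=[#1:8@97] asks=[-]
After op 2 [order #2] limit_buy(price=103, qty=3): fills=none; bids=[#2:3@103 #1:8@97] asks=[-]
After op 3 [order #3] limit_buy(price=104, qty=5): fills=none; bids=[#3:5@104 #2:3@103 #1:8@97] asks=[-]
After op 4 [order #4] limit_sell(price=101, qty=4): fills=#3x#4:4@104; bids=[#3:1@104 #2:3@103 #1:8@97] asks=[-]
After op 5 [order #5] limit_sell(price=99, qty=5): fills=#3x#5:1@104 #2x#5:3@103; bids=[#1:8@97] asks=[#5:1@99]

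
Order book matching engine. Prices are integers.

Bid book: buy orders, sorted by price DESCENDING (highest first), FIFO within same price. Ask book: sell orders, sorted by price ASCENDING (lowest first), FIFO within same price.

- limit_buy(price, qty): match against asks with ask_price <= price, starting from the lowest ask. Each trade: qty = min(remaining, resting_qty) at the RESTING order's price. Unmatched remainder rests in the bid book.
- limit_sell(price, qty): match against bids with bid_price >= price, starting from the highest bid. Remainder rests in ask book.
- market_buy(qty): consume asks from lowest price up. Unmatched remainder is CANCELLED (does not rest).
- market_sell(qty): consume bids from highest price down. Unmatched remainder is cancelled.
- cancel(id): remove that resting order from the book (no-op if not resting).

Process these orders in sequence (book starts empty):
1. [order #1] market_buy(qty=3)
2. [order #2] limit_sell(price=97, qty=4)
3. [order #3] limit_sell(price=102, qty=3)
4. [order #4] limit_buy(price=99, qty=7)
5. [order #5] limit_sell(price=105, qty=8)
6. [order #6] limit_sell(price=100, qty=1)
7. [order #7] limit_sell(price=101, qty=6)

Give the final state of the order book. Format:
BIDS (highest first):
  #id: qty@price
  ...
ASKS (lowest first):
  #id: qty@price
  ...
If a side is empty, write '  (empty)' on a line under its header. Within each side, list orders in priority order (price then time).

After op 1 [order #1] market_buy(qty=3): fills=none; bids=[-] asks=[-]
After op 2 [order #2] limit_sell(price=97, qty=4): fills=none; bids=[-] asks=[#2:4@97]
After op 3 [order #3] limit_sell(price=102, qty=3): fills=none; bids=[-] asks=[#2:4@97 #3:3@102]
After op 4 [order #4] limit_buy(price=99, qty=7): fills=#4x#2:4@97; bids=[#4:3@99] asks=[#3:3@102]
After op 5 [order #5] limit_sell(price=105, qty=8): fills=none; bids=[#4:3@99] asks=[#3:3@102 #5:8@105]
After op 6 [order #6] limit_sell(price=100, qty=1): fills=none; bids=[#4:3@99] asks=[#6:1@100 #3:3@102 #5:8@105]
After op 7 [order #7] limit_sell(price=101, qty=6): fills=none; bids=[#4:3@99] asks=[#6:1@100 #7:6@101 #3:3@102 #5:8@105]

Answer: BIDS (highest first):
  #4: 3@99
ASKS (lowest first):
  #6: 1@100
  #7: 6@101
  #3: 3@102
  #5: 8@105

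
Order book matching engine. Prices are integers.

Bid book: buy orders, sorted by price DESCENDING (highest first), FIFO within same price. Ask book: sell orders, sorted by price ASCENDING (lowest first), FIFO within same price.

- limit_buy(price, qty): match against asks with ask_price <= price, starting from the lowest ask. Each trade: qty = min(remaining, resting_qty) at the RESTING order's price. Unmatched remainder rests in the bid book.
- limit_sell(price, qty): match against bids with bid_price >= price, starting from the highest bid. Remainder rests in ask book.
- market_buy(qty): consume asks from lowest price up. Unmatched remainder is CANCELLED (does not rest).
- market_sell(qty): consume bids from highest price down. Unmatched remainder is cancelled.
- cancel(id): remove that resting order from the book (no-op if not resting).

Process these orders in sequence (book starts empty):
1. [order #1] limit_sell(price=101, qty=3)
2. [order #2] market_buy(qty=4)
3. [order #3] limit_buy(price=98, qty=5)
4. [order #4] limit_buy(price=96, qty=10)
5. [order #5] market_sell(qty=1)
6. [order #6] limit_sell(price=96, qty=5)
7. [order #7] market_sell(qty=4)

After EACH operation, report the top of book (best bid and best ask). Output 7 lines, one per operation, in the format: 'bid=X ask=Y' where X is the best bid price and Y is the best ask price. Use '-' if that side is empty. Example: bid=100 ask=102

Answer: bid=- ask=101
bid=- ask=-
bid=98 ask=-
bid=98 ask=-
bid=98 ask=-
bid=96 ask=-
bid=96 ask=-

Derivation:
After op 1 [order #1] limit_sell(price=101, qty=3): fills=none; bids=[-] asks=[#1:3@101]
After op 2 [order #2] market_buy(qty=4): fills=#2x#1:3@101; bids=[-] asks=[-]
After op 3 [order #3] limit_buy(price=98, qty=5): fills=none; bids=[#3:5@98] asks=[-]
After op 4 [order #4] limit_buy(price=96, qty=10): fills=none; bids=[#3:5@98 #4:10@96] asks=[-]
After op 5 [order #5] market_sell(qty=1): fills=#3x#5:1@98; bids=[#3:4@98 #4:10@96] asks=[-]
After op 6 [order #6] limit_sell(price=96, qty=5): fills=#3x#6:4@98 #4x#6:1@96; bids=[#4:9@96] asks=[-]
After op 7 [order #7] market_sell(qty=4): fills=#4x#7:4@96; bids=[#4:5@96] asks=[-]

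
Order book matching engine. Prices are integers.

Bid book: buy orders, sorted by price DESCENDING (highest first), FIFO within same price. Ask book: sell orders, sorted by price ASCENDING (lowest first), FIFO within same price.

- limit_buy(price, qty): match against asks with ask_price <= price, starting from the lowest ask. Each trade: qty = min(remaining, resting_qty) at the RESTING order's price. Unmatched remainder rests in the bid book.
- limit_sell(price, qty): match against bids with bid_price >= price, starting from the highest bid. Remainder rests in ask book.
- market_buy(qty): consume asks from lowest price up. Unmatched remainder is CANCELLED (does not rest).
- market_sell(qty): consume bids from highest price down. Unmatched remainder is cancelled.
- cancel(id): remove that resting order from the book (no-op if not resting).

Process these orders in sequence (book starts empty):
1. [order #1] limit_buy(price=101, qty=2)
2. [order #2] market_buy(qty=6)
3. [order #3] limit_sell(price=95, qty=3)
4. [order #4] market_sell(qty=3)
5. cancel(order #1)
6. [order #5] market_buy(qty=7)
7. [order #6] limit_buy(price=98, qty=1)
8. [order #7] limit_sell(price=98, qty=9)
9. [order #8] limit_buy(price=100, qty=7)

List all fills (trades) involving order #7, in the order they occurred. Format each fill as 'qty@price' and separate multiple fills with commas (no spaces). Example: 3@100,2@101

Answer: 1@98,7@98

Derivation:
After op 1 [order #1] limit_buy(price=101, qty=2): fills=none; bids=[#1:2@101] asks=[-]
After op 2 [order #2] market_buy(qty=6): fills=none; bids=[#1:2@101] asks=[-]
After op 3 [order #3] limit_sell(price=95, qty=3): fills=#1x#3:2@101; bids=[-] asks=[#3:1@95]
After op 4 [order #4] market_sell(qty=3): fills=none; bids=[-] asks=[#3:1@95]
After op 5 cancel(order #1): fills=none; bids=[-] asks=[#3:1@95]
After op 6 [order #5] market_buy(qty=7): fills=#5x#3:1@95; bids=[-] asks=[-]
After op 7 [order #6] limit_buy(price=98, qty=1): fills=none; bids=[#6:1@98] asks=[-]
After op 8 [order #7] limit_sell(price=98, qty=9): fills=#6x#7:1@98; bids=[-] asks=[#7:8@98]
After op 9 [order #8] limit_buy(price=100, qty=7): fills=#8x#7:7@98; bids=[-] asks=[#7:1@98]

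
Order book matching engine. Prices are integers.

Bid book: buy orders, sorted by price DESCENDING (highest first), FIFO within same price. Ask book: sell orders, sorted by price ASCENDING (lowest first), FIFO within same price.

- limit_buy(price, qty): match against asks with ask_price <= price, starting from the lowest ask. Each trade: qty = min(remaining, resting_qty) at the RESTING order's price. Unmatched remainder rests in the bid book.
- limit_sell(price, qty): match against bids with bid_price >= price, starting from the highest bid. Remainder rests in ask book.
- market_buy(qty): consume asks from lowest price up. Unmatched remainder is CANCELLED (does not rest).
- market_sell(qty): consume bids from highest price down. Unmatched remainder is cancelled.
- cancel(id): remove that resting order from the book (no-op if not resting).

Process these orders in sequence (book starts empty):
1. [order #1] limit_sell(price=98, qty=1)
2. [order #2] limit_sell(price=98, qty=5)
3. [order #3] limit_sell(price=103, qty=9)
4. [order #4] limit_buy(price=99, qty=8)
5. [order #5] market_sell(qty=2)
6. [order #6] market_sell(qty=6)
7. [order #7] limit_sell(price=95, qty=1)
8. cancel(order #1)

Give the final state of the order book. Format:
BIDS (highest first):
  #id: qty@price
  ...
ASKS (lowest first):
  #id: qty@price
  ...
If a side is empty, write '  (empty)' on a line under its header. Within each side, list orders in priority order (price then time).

After op 1 [order #1] limit_sell(price=98, qty=1): fills=none; bids=[-] asks=[#1:1@98]
After op 2 [order #2] limit_sell(price=98, qty=5): fills=none; bids=[-] asks=[#1:1@98 #2:5@98]
After op 3 [order #3] limit_sell(price=103, qty=9): fills=none; bids=[-] asks=[#1:1@98 #2:5@98 #3:9@103]
After op 4 [order #4] limit_buy(price=99, qty=8): fills=#4x#1:1@98 #4x#2:5@98; bids=[#4:2@99] asks=[#3:9@103]
After op 5 [order #5] market_sell(qty=2): fills=#4x#5:2@99; bids=[-] asks=[#3:9@103]
After op 6 [order #6] market_sell(qty=6): fills=none; bids=[-] asks=[#3:9@103]
After op 7 [order #7] limit_sell(price=95, qty=1): fills=none; bids=[-] asks=[#7:1@95 #3:9@103]
After op 8 cancel(order #1): fills=none; bids=[-] asks=[#7:1@95 #3:9@103]

Answer: BIDS (highest first):
  (empty)
ASKS (lowest first):
  #7: 1@95
  #3: 9@103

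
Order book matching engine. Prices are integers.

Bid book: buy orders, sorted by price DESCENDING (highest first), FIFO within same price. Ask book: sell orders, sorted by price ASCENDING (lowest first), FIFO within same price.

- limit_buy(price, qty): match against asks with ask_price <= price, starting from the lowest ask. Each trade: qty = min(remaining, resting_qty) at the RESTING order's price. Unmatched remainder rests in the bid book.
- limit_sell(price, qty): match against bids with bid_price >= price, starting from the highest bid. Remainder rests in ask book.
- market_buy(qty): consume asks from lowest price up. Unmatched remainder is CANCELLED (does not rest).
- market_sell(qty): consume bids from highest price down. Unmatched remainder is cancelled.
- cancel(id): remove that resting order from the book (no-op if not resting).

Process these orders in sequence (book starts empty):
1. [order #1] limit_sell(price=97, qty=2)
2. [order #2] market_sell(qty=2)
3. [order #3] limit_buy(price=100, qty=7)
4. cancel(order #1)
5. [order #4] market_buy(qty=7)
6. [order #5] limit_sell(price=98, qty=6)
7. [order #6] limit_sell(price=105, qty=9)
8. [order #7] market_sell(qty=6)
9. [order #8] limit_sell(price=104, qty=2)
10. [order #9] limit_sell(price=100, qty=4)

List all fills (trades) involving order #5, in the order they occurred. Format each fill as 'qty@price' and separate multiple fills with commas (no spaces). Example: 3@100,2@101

Answer: 5@100

Derivation:
After op 1 [order #1] limit_sell(price=97, qty=2): fills=none; bids=[-] asks=[#1:2@97]
After op 2 [order #2] market_sell(qty=2): fills=none; bids=[-] asks=[#1:2@97]
After op 3 [order #3] limit_buy(price=100, qty=7): fills=#3x#1:2@97; bids=[#3:5@100] asks=[-]
After op 4 cancel(order #1): fills=none; bids=[#3:5@100] asks=[-]
After op 5 [order #4] market_buy(qty=7): fills=none; bids=[#3:5@100] asks=[-]
After op 6 [order #5] limit_sell(price=98, qty=6): fills=#3x#5:5@100; bids=[-] asks=[#5:1@98]
After op 7 [order #6] limit_sell(price=105, qty=9): fills=none; bids=[-] asks=[#5:1@98 #6:9@105]
After op 8 [order #7] market_sell(qty=6): fills=none; bids=[-] asks=[#5:1@98 #6:9@105]
After op 9 [order #8] limit_sell(price=104, qty=2): fills=none; bids=[-] asks=[#5:1@98 #8:2@104 #6:9@105]
After op 10 [order #9] limit_sell(price=100, qty=4): fills=none; bids=[-] asks=[#5:1@98 #9:4@100 #8:2@104 #6:9@105]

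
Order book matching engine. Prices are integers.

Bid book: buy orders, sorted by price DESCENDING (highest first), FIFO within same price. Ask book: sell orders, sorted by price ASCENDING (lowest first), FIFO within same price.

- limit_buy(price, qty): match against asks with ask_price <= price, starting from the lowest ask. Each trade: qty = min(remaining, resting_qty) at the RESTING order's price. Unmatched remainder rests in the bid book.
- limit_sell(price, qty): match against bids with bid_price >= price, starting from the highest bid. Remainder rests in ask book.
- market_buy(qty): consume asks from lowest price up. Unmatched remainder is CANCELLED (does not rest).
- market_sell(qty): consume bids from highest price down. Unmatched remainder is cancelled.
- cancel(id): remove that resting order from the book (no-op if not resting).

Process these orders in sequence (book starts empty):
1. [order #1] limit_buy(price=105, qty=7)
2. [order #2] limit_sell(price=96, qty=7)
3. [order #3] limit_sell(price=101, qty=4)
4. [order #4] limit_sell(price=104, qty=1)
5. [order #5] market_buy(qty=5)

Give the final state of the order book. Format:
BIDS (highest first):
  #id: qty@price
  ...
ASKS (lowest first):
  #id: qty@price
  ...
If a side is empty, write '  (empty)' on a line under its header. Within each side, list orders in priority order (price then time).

Answer: BIDS (highest first):
  (empty)
ASKS (lowest first):
  (empty)

Derivation:
After op 1 [order #1] limit_buy(price=105, qty=7): fills=none; bids=[#1:7@105] asks=[-]
After op 2 [order #2] limit_sell(price=96, qty=7): fills=#1x#2:7@105; bids=[-] asks=[-]
After op 3 [order #3] limit_sell(price=101, qty=4): fills=none; bids=[-] asks=[#3:4@101]
After op 4 [order #4] limit_sell(price=104, qty=1): fills=none; bids=[-] asks=[#3:4@101 #4:1@104]
After op 5 [order #5] market_buy(qty=5): fills=#5x#3:4@101 #5x#4:1@104; bids=[-] asks=[-]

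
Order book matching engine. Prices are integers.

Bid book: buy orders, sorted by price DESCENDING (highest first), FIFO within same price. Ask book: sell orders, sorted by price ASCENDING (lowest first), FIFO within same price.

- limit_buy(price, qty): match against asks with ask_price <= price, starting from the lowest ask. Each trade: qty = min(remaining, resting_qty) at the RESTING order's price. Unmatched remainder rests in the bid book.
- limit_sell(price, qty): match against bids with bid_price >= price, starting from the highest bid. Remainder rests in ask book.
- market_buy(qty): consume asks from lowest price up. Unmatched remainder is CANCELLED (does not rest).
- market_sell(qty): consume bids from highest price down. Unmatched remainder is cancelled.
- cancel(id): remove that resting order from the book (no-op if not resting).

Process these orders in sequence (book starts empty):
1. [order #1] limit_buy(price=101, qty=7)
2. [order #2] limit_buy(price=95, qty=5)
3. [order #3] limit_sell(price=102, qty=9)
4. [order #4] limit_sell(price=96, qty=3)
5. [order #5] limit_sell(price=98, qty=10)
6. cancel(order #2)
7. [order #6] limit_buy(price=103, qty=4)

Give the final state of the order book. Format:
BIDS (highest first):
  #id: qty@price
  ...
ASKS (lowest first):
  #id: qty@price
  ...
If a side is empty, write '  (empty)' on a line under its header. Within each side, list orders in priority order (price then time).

Answer: BIDS (highest first):
  (empty)
ASKS (lowest first):
  #5: 2@98
  #3: 9@102

Derivation:
After op 1 [order #1] limit_buy(price=101, qty=7): fills=none; bids=[#1:7@101] asks=[-]
After op 2 [order #2] limit_buy(price=95, qty=5): fills=none; bids=[#1:7@101 #2:5@95] asks=[-]
After op 3 [order #3] limit_sell(price=102, qty=9): fills=none; bids=[#1:7@101 #2:5@95] asks=[#3:9@102]
After op 4 [order #4] limit_sell(price=96, qty=3): fills=#1x#4:3@101; bids=[#1:4@101 #2:5@95] asks=[#3:9@102]
After op 5 [order #5] limit_sell(price=98, qty=10): fills=#1x#5:4@101; bids=[#2:5@95] asks=[#5:6@98 #3:9@102]
After op 6 cancel(order #2): fills=none; bids=[-] asks=[#5:6@98 #3:9@102]
After op 7 [order #6] limit_buy(price=103, qty=4): fills=#6x#5:4@98; bids=[-] asks=[#5:2@98 #3:9@102]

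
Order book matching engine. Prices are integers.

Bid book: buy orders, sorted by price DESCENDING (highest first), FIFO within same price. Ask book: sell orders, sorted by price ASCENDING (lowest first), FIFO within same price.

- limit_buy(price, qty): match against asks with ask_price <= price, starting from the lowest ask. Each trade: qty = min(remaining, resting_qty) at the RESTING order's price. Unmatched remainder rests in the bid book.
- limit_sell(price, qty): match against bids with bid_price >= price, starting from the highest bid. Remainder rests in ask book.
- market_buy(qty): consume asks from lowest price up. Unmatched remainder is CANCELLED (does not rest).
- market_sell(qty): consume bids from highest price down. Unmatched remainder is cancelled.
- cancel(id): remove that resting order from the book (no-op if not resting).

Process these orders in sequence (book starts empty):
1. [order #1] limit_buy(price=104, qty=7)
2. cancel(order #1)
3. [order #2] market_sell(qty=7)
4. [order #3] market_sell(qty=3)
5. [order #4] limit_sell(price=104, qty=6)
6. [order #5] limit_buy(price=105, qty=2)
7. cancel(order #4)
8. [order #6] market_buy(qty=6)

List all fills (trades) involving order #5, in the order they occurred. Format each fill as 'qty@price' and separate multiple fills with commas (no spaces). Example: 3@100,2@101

After op 1 [order #1] limit_buy(price=104, qty=7): fills=none; bids=[#1:7@104] asks=[-]
After op 2 cancel(order #1): fills=none; bids=[-] asks=[-]
After op 3 [order #2] market_sell(qty=7): fills=none; bids=[-] asks=[-]
After op 4 [order #3] market_sell(qty=3): fills=none; bids=[-] asks=[-]
After op 5 [order #4] limit_sell(price=104, qty=6): fills=none; bids=[-] asks=[#4:6@104]
After op 6 [order #5] limit_buy(price=105, qty=2): fills=#5x#4:2@104; bids=[-] asks=[#4:4@104]
After op 7 cancel(order #4): fills=none; bids=[-] asks=[-]
After op 8 [order #6] market_buy(qty=6): fills=none; bids=[-] asks=[-]

Answer: 2@104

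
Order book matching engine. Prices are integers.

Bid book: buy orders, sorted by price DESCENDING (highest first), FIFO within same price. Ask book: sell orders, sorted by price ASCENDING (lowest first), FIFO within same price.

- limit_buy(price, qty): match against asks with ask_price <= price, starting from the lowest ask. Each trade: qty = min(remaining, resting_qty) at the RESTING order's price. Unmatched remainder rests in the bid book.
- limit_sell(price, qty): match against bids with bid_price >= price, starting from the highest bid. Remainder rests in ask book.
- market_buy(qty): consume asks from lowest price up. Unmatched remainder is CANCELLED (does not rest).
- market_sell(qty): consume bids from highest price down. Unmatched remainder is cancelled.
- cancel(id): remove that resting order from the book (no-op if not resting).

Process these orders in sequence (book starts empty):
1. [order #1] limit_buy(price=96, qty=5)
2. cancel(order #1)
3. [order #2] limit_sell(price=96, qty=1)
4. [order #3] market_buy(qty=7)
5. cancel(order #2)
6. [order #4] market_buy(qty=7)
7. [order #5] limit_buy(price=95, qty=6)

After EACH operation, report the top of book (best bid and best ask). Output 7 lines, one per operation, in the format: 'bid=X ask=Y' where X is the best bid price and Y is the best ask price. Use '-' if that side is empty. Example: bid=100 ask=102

Answer: bid=96 ask=-
bid=- ask=-
bid=- ask=96
bid=- ask=-
bid=- ask=-
bid=- ask=-
bid=95 ask=-

Derivation:
After op 1 [order #1] limit_buy(price=96, qty=5): fills=none; bids=[#1:5@96] asks=[-]
After op 2 cancel(order #1): fills=none; bids=[-] asks=[-]
After op 3 [order #2] limit_sell(price=96, qty=1): fills=none; bids=[-] asks=[#2:1@96]
After op 4 [order #3] market_buy(qty=7): fills=#3x#2:1@96; bids=[-] asks=[-]
After op 5 cancel(order #2): fills=none; bids=[-] asks=[-]
After op 6 [order #4] market_buy(qty=7): fills=none; bids=[-] asks=[-]
After op 7 [order #5] limit_buy(price=95, qty=6): fills=none; bids=[#5:6@95] asks=[-]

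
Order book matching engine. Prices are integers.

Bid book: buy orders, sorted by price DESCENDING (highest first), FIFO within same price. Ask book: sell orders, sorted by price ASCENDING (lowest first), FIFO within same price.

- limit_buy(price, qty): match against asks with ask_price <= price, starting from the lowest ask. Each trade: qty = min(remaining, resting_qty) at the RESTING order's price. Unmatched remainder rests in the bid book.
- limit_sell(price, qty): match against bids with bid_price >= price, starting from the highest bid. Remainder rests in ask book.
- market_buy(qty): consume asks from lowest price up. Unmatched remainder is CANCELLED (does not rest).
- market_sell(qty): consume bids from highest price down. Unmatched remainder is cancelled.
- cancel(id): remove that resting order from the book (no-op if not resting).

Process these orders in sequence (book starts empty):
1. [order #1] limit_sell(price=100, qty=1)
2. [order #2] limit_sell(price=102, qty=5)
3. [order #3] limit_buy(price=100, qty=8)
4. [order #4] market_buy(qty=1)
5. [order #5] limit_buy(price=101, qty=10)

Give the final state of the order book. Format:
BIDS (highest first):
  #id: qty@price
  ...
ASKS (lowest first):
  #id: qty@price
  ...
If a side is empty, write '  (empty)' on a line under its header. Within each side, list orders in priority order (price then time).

After op 1 [order #1] limit_sell(price=100, qty=1): fills=none; bids=[-] asks=[#1:1@100]
After op 2 [order #2] limit_sell(price=102, qty=5): fills=none; bids=[-] asks=[#1:1@100 #2:5@102]
After op 3 [order #3] limit_buy(price=100, qty=8): fills=#3x#1:1@100; bids=[#3:7@100] asks=[#2:5@102]
After op 4 [order #4] market_buy(qty=1): fills=#4x#2:1@102; bids=[#3:7@100] asks=[#2:4@102]
After op 5 [order #5] limit_buy(price=101, qty=10): fills=none; bids=[#5:10@101 #3:7@100] asks=[#2:4@102]

Answer: BIDS (highest first):
  #5: 10@101
  #3: 7@100
ASKS (lowest first):
  #2: 4@102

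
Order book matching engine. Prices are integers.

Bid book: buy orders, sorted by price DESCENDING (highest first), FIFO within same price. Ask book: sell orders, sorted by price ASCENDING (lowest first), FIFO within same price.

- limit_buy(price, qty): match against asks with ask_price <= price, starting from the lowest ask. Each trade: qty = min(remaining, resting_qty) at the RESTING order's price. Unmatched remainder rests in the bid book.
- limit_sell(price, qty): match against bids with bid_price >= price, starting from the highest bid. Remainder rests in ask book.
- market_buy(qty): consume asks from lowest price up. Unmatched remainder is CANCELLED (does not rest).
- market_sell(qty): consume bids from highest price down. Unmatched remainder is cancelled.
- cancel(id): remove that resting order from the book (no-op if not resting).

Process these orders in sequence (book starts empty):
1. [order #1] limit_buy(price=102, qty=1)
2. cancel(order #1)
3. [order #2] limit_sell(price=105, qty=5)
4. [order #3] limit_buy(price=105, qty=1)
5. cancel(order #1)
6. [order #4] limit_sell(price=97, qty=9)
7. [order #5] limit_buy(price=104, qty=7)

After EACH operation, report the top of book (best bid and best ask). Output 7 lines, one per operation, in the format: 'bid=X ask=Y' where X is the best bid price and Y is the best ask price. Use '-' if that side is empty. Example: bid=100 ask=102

After op 1 [order #1] limit_buy(price=102, qty=1): fills=none; bids=[#1:1@102] asks=[-]
After op 2 cancel(order #1): fills=none; bids=[-] asks=[-]
After op 3 [order #2] limit_sell(price=105, qty=5): fills=none; bids=[-] asks=[#2:5@105]
After op 4 [order #3] limit_buy(price=105, qty=1): fills=#3x#2:1@105; bids=[-] asks=[#2:4@105]
After op 5 cancel(order #1): fills=none; bids=[-] asks=[#2:4@105]
After op 6 [order #4] limit_sell(price=97, qty=9): fills=none; bids=[-] asks=[#4:9@97 #2:4@105]
After op 7 [order #5] limit_buy(price=104, qty=7): fills=#5x#4:7@97; bids=[-] asks=[#4:2@97 #2:4@105]

Answer: bid=102 ask=-
bid=- ask=-
bid=- ask=105
bid=- ask=105
bid=- ask=105
bid=- ask=97
bid=- ask=97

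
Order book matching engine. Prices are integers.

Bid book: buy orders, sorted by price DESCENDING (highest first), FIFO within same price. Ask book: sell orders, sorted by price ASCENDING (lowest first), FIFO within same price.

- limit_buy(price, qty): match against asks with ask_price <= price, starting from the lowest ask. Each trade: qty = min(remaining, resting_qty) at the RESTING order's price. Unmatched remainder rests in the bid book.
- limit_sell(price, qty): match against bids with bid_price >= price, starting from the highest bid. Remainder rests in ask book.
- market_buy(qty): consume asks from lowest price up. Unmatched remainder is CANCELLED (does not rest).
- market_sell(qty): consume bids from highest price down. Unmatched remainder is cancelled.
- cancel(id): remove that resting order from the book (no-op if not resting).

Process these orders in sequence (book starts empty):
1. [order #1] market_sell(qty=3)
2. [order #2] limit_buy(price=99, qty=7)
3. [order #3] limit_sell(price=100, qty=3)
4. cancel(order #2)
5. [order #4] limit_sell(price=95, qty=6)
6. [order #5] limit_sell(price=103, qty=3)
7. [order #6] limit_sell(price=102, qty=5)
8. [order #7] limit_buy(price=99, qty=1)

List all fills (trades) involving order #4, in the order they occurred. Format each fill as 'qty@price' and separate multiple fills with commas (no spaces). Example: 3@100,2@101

Answer: 1@95

Derivation:
After op 1 [order #1] market_sell(qty=3): fills=none; bids=[-] asks=[-]
After op 2 [order #2] limit_buy(price=99, qty=7): fills=none; bids=[#2:7@99] asks=[-]
After op 3 [order #3] limit_sell(price=100, qty=3): fills=none; bids=[#2:7@99] asks=[#3:3@100]
After op 4 cancel(order #2): fills=none; bids=[-] asks=[#3:3@100]
After op 5 [order #4] limit_sell(price=95, qty=6): fills=none; bids=[-] asks=[#4:6@95 #3:3@100]
After op 6 [order #5] limit_sell(price=103, qty=3): fills=none; bids=[-] asks=[#4:6@95 #3:3@100 #5:3@103]
After op 7 [order #6] limit_sell(price=102, qty=5): fills=none; bids=[-] asks=[#4:6@95 #3:3@100 #6:5@102 #5:3@103]
After op 8 [order #7] limit_buy(price=99, qty=1): fills=#7x#4:1@95; bids=[-] asks=[#4:5@95 #3:3@100 #6:5@102 #5:3@103]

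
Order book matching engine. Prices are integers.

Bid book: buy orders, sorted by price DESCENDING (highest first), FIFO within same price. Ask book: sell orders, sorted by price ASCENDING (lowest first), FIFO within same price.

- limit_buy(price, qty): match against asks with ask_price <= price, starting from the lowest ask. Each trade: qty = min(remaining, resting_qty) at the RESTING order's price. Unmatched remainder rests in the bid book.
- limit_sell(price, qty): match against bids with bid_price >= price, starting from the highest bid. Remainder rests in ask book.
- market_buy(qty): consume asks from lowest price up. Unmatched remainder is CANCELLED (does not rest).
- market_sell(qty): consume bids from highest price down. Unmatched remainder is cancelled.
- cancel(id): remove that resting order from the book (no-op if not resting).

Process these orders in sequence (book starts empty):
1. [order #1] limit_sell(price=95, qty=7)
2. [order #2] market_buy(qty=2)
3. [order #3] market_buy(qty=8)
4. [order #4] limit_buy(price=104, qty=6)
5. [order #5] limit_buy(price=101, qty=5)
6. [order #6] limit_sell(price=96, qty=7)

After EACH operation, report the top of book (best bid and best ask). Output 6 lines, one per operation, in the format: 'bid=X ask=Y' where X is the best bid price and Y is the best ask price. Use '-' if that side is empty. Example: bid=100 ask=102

After op 1 [order #1] limit_sell(price=95, qty=7): fills=none; bids=[-] asks=[#1:7@95]
After op 2 [order #2] market_buy(qty=2): fills=#2x#1:2@95; bids=[-] asks=[#1:5@95]
After op 3 [order #3] market_buy(qty=8): fills=#3x#1:5@95; bids=[-] asks=[-]
After op 4 [order #4] limit_buy(price=104, qty=6): fills=none; bids=[#4:6@104] asks=[-]
After op 5 [order #5] limit_buy(price=101, qty=5): fills=none; bids=[#4:6@104 #5:5@101] asks=[-]
After op 6 [order #6] limit_sell(price=96, qty=7): fills=#4x#6:6@104 #5x#6:1@101; bids=[#5:4@101] asks=[-]

Answer: bid=- ask=95
bid=- ask=95
bid=- ask=-
bid=104 ask=-
bid=104 ask=-
bid=101 ask=-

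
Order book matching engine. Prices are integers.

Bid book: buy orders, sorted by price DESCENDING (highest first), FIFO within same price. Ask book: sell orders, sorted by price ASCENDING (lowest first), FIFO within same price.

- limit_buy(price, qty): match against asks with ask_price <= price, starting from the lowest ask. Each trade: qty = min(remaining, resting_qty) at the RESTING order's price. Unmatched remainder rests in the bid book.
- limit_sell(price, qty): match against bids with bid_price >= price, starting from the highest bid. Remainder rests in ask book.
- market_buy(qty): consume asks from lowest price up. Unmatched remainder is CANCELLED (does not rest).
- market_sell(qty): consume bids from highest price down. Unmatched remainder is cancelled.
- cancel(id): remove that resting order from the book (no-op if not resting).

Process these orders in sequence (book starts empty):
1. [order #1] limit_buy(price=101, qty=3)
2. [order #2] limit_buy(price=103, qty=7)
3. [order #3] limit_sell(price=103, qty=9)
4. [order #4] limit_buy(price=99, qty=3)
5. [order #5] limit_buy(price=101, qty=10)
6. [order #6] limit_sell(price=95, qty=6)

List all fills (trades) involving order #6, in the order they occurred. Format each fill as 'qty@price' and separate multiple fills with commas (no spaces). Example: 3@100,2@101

After op 1 [order #1] limit_buy(price=101, qty=3): fills=none; bids=[#1:3@101] asks=[-]
After op 2 [order #2] limit_buy(price=103, qty=7): fills=none; bids=[#2:7@103 #1:3@101] asks=[-]
After op 3 [order #3] limit_sell(price=103, qty=9): fills=#2x#3:7@103; bids=[#1:3@101] asks=[#3:2@103]
After op 4 [order #4] limit_buy(price=99, qty=3): fills=none; bids=[#1:3@101 #4:3@99] asks=[#3:2@103]
After op 5 [order #5] limit_buy(price=101, qty=10): fills=none; bids=[#1:3@101 #5:10@101 #4:3@99] asks=[#3:2@103]
After op 6 [order #6] limit_sell(price=95, qty=6): fills=#1x#6:3@101 #5x#6:3@101; bids=[#5:7@101 #4:3@99] asks=[#3:2@103]

Answer: 3@101,3@101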